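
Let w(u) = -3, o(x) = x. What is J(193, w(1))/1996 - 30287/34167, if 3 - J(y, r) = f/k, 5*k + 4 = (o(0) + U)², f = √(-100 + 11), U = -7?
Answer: -60350351/68197332 - I*√89/17964 ≈ -0.88494 - 0.00052516*I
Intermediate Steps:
f = I*√89 (f = √(-89) = I*√89 ≈ 9.434*I)
k = 9 (k = -⅘ + (0 - 7)²/5 = -⅘ + (⅕)*(-7)² = -⅘ + (⅕)*49 = -⅘ + 49/5 = 9)
J(y, r) = 3 - I*√89/9
J(193, w(1))/1996 - 30287/34167 = (3 - I*√89/9)/1996 - 30287/34167 = (3 - I*√89/9)*(1/1996) - 30287*1/34167 = (3/1996 - I*√89/17964) - 30287/34167 = -60350351/68197332 - I*√89/17964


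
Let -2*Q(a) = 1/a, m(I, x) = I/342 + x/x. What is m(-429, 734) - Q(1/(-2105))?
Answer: -60007/57 ≈ -1052.8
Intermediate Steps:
m(I, x) = 1 + I/342 (m(I, x) = I*(1/342) + 1 = I/342 + 1 = 1 + I/342)
Q(a) = -1/(2*a)
m(-429, 734) - Q(1/(-2105)) = (1 + (1/342)*(-429)) - (-1)/(2*(1/(-2105))) = (1 - 143/114) - (-1)/(2*(-1/2105)) = -29/114 - (-1)*(-2105)/2 = -29/114 - 1*2105/2 = -29/114 - 2105/2 = -60007/57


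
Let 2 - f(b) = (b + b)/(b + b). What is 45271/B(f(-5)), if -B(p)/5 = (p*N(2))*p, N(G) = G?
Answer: -45271/10 ≈ -4527.1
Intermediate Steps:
f(b) = 1 (f(b) = 2 - (b + b)/(b + b) = 2 - 2*b/(2*b) = 2 - 2*b*1/(2*b) = 2 - 1*1 = 2 - 1 = 1)
B(p) = -10*p² (B(p) = -5*p*2*p = -5*2*p*p = -10*p²)
45271/B(f(-5)) = 45271/((-10*1²)) = 45271/((-10*1)) = 45271/(-10) = 45271*(-⅒) = -45271/10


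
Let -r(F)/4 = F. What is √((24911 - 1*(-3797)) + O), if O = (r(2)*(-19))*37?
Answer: 2*√8583 ≈ 185.29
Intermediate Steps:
r(F) = -4*F
O = 5624 (O = (-4*2*(-19))*37 = -8*(-19)*37 = 152*37 = 5624)
√((24911 - 1*(-3797)) + O) = √((24911 - 1*(-3797)) + 5624) = √((24911 + 3797) + 5624) = √(28708 + 5624) = √34332 = 2*√8583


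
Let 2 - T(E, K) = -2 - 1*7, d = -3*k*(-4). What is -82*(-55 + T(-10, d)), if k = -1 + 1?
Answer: 3608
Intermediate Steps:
k = 0
d = 0 (d = -3*0*(-4) = 0*(-4) = 0)
T(E, K) = 11 (T(E, K) = 2 - (-2 - 1*7) = 2 - (-2 - 7) = 2 - 1*(-9) = 2 + 9 = 11)
-82*(-55 + T(-10, d)) = -82*(-55 + 11) = -82*(-44) = 3608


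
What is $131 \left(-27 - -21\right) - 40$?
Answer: $-826$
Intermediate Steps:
$131 \left(-27 - -21\right) - 40 = 131 \left(-27 + 21\right) - 40 = 131 \left(-6\right) - 40 = -786 - 40 = -826$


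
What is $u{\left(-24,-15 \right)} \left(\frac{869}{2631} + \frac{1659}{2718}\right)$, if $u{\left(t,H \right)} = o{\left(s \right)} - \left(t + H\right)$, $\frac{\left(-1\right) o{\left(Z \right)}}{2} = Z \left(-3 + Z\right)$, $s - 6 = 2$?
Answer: $- \frac{30644179}{794562} \approx -38.567$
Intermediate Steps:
$s = 8$ ($s = 6 + 2 = 8$)
$o{\left(Z \right)} = - 2 Z \left(-3 + Z\right)$
$u{\left(t,H \right)} = -80 - H - t$ ($u{\left(t,H \right)} = 2 \cdot 8 \left(3 - 8\right) - \left(t + H\right) = 2 \cdot 8 \left(3 - 8\right) - \left(H + t\right) = 2 \cdot 8 \left(-5\right) - \left(H + t\right) = -80 - \left(H + t\right) = -80 - H - t$)
$u{\left(-24,-15 \right)} \left(\frac{869}{2631} + \frac{1659}{2718}\right) = \left(-80 - -15 - -24\right) \left(\frac{869}{2631} + \frac{1659}{2718}\right) = \left(-80 + 15 + 24\right) \left(869 \cdot \frac{1}{2631} + 1659 \cdot \frac{1}{2718}\right) = - 41 \left(\frac{869}{2631} + \frac{553}{906}\right) = \left(-41\right) \frac{747419}{794562} = - \frac{30644179}{794562}$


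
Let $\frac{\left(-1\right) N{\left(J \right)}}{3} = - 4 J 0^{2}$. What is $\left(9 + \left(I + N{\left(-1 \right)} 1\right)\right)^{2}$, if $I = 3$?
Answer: $144$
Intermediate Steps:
$N{\left(J \right)} = 0$ ($N{\left(J \right)} = - 3 - 4 J 0^{2} = - 3 - 4 J 0 = \left(-3\right) 0 = 0$)
$\left(9 + \left(I + N{\left(-1 \right)} 1\right)\right)^{2} = \left(9 + \left(3 + 0 \cdot 1\right)\right)^{2} = \left(9 + \left(3 + 0\right)\right)^{2} = \left(9 + 3\right)^{2} = 12^{2} = 144$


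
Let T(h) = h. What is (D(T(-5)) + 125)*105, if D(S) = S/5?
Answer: 13020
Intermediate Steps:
D(S) = S/5 (D(S) = S*(⅕) = S/5)
(D(T(-5)) + 125)*105 = ((⅕)*(-5) + 125)*105 = (-1 + 125)*105 = 124*105 = 13020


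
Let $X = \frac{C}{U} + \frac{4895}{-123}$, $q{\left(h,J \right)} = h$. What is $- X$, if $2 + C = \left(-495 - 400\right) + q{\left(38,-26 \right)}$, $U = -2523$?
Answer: $\frac{1360492}{34481} \approx 39.456$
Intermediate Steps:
$C = -859$ ($C = -2 + \left(\left(-495 - 400\right) + 38\right) = -2 + \left(-895 + 38\right) = -2 - 857 = -859$)
$X = - \frac{1360492}{34481}$ ($X = - \frac{859}{-2523} + \frac{4895}{-123} = \left(-859\right) \left(- \frac{1}{2523}\right) + 4895 \left(- \frac{1}{123}\right) = \frac{859}{2523} - \frac{4895}{123} = - \frac{1360492}{34481} \approx -39.456$)
$- X = \left(-1\right) \left(- \frac{1360492}{34481}\right) = \frac{1360492}{34481}$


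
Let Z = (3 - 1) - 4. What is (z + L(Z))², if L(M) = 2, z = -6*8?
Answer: 2116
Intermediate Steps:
z = -48
Z = -2 (Z = 2 - 4 = -2)
(z + L(Z))² = (-48 + 2)² = (-46)² = 2116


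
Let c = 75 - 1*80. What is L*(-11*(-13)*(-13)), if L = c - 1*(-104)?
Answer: -184041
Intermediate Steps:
c = -5 (c = 75 - 80 = -5)
L = 99 (L = -5 - 1*(-104) = -5 + 104 = 99)
L*(-11*(-13)*(-13)) = 99*(-11*(-13)*(-13)) = 99*(143*(-13)) = 99*(-1859) = -184041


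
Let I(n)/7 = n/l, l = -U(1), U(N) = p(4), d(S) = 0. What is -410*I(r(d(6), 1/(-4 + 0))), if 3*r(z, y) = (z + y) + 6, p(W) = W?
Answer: 33005/24 ≈ 1375.2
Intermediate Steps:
r(z, y) = 2 + y/3 + z/3 (r(z, y) = ((z + y) + 6)/3 = ((y + z) + 6)/3 = (6 + y + z)/3 = 2 + y/3 + z/3)
U(N) = 4
l = -4 (l = -1*4 = -4)
I(n) = -7*n/4 (I(n) = 7*(n/(-4)) = 7*(n*(-1/4)) = 7*(-n/4) = -7*n/4)
-410*I(r(d(6), 1/(-4 + 0))) = -(-1435)*(2 + 1/(3*(-4 + 0)) + (1/3)*0)/2 = -(-1435)*(2 + (1/3)/(-4) + 0)/2 = -(-1435)*(2 + (1/3)*(-1/4) + 0)/2 = -(-1435)*(2 - 1/12 + 0)/2 = -(-1435)*23/(2*12) = -410*(-161/48) = 33005/24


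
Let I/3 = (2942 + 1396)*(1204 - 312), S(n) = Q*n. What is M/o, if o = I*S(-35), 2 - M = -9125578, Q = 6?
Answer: -152093/40629708 ≈ -0.0037434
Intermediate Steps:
S(n) = 6*n
M = 9125580 (M = 2 - 1*(-9125578) = 2 + 9125578 = 9125580)
I = 11608488 (I = 3*((2942 + 1396)*(1204 - 312)) = 3*(4338*892) = 3*3869496 = 11608488)
o = -2437782480 (o = 11608488*(6*(-35)) = 11608488*(-210) = -2437782480)
M/o = 9125580/(-2437782480) = 9125580*(-1/2437782480) = -152093/40629708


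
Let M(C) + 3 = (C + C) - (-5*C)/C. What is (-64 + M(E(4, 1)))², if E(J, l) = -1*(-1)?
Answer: 3600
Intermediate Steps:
E(J, l) = 1
M(C) = 2 + 2*C (M(C) = -3 + ((C + C) - (-5*C)/C) = -3 + (2*C - 1*(-5)) = -3 + (2*C + 5) = -3 + (5 + 2*C) = 2 + 2*C)
(-64 + M(E(4, 1)))² = (-64 + (2 + 2*1))² = (-64 + (2 + 2))² = (-64 + 4)² = (-60)² = 3600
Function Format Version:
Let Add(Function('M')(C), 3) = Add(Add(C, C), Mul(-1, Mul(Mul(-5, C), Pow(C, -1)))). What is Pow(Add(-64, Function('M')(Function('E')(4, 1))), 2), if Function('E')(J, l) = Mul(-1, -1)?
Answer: 3600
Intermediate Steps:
Function('E')(J, l) = 1
Function('M')(C) = Add(2, Mul(2, C)) (Function('M')(C) = Add(-3, Add(Add(C, C), Mul(-1, Mul(Mul(-5, C), Pow(C, -1))))) = Add(-3, Add(Mul(2, C), Mul(-1, -5))) = Add(-3, Add(Mul(2, C), 5)) = Add(-3, Add(5, Mul(2, C))) = Add(2, Mul(2, C)))
Pow(Add(-64, Function('M')(Function('E')(4, 1))), 2) = Pow(Add(-64, Add(2, Mul(2, 1))), 2) = Pow(Add(-64, Add(2, 2)), 2) = Pow(Add(-64, 4), 2) = Pow(-60, 2) = 3600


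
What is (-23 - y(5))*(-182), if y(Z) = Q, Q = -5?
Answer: 3276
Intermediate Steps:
y(Z) = -5
(-23 - y(5))*(-182) = (-23 - 1*(-5))*(-182) = (-23 + 5)*(-182) = -18*(-182) = 3276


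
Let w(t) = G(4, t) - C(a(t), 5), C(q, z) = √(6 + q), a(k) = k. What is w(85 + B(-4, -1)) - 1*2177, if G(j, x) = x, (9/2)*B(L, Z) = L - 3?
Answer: -18842/9 - √805/3 ≈ -2103.0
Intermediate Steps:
B(L, Z) = -⅔ + 2*L/9 (B(L, Z) = 2*(L - 3)/9 = 2*(-3 + L)/9 = -⅔ + 2*L/9)
w(t) = t - √(6 + t)
w(85 + B(-4, -1)) - 1*2177 = ((85 + (-⅔ + (2/9)*(-4))) - √(6 + (85 + (-⅔ + (2/9)*(-4))))) - 1*2177 = ((85 + (-⅔ - 8/9)) - √(6 + (85 + (-⅔ - 8/9)))) - 2177 = ((85 - 14/9) - √(6 + (85 - 14/9))) - 2177 = (751/9 - √(6 + 751/9)) - 2177 = (751/9 - √(805/9)) - 2177 = (751/9 - √805/3) - 2177 = -18842/9 - √805/3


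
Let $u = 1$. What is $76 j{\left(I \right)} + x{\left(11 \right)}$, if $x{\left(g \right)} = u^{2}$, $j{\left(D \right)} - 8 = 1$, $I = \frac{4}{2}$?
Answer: $685$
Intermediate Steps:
$I = 2$ ($I = 4 \cdot \frac{1}{2} = 2$)
$j{\left(D \right)} = 9$ ($j{\left(D \right)} = 8 + 1 = 9$)
$x{\left(g \right)} = 1$ ($x{\left(g \right)} = 1^{2} = 1$)
$76 j{\left(I \right)} + x{\left(11 \right)} = 76 \cdot 9 + 1 = 684 + 1 = 685$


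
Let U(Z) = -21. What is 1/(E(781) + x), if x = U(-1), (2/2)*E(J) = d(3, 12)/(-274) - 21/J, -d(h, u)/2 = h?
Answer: -106997/2247471 ≈ -0.047608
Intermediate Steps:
d(h, u) = -2*h
E(J) = 3/137 - 21/J (E(J) = -2*3/(-274) - 21/J = -6*(-1/274) - 21/J = 3/137 - 21/J)
x = -21
1/(E(781) + x) = 1/((3/137 - 21/781) - 21) = 1/(-534/106997 - 21) = 1/(-2247471/106997) = -106997/2247471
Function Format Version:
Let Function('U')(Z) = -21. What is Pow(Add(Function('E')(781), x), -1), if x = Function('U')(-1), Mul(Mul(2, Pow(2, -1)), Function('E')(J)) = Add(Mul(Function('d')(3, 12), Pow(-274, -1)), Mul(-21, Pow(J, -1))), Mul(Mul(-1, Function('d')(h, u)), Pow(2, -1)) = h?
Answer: Rational(-106997, 2247471) ≈ -0.047608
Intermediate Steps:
Function('d')(h, u) = Mul(-2, h)
Function('E')(J) = Add(Rational(3, 137), Mul(-21, Pow(J, -1))) (Function('E')(J) = Add(Mul(Mul(-2, 3), Pow(-274, -1)), Mul(-21, Pow(J, -1))) = Add(Mul(-6, Rational(-1, 274)), Mul(-21, Pow(J, -1))) = Add(Rational(3, 137), Mul(-21, Pow(J, -1))))
x = -21
Pow(Add(Function('E')(781), x), -1) = Pow(Add(Add(Rational(3, 137), Mul(-21, Pow(781, -1))), -21), -1) = Pow(Add(Add(Rational(3, 137), Mul(-21, Rational(1, 781))), -21), -1) = Pow(Add(Add(Rational(3, 137), Rational(-21, 781)), -21), -1) = Pow(Add(Rational(-534, 106997), -21), -1) = Pow(Rational(-2247471, 106997), -1) = Rational(-106997, 2247471)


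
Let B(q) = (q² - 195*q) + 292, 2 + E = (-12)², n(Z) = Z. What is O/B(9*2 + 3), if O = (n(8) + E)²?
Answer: -11250/1681 ≈ -6.6924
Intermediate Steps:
E = 142 (E = -2 + (-12)² = -2 + 144 = 142)
B(q) = 292 + q² - 195*q
O = 22500 (O = (8 + 142)² = 150² = 22500)
O/B(9*2 + 3) = 22500/(292 + (9*2 + 3)² - 195*(9*2 + 3)) = 22500/(292 + (18 + 3)² - 195*(18 + 3)) = 22500/(292 + 21² - 195*21) = 22500/(292 + 441 - 4095) = 22500/(-3362) = 22500*(-1/3362) = -11250/1681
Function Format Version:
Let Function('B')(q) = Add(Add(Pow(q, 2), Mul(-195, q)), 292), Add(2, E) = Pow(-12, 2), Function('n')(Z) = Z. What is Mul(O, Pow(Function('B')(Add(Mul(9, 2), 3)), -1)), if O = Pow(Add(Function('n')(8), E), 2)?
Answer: Rational(-11250, 1681) ≈ -6.6924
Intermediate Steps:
E = 142 (E = Add(-2, Pow(-12, 2)) = Add(-2, 144) = 142)
Function('B')(q) = Add(292, Pow(q, 2), Mul(-195, q))
O = 22500 (O = Pow(Add(8, 142), 2) = Pow(150, 2) = 22500)
Mul(O, Pow(Function('B')(Add(Mul(9, 2), 3)), -1)) = Mul(22500, Pow(Add(292, Pow(Add(Mul(9, 2), 3), 2), Mul(-195, Add(Mul(9, 2), 3))), -1)) = Mul(22500, Pow(Add(292, Pow(Add(18, 3), 2), Mul(-195, Add(18, 3))), -1)) = Mul(22500, Pow(Add(292, Pow(21, 2), Mul(-195, 21)), -1)) = Mul(22500, Pow(Add(292, 441, -4095), -1)) = Mul(22500, Pow(-3362, -1)) = Mul(22500, Rational(-1, 3362)) = Rational(-11250, 1681)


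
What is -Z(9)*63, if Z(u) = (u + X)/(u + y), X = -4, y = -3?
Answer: -105/2 ≈ -52.500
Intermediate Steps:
Z(u) = (-4 + u)/(-3 + u) (Z(u) = (u - 4)/(u - 3) = (-4 + u)/(-3 + u))
-Z(9)*63 = -(-4 + 9)/(-3 + 9)*63 = -5/6*63 = -(1/6)*5*63 = -5*63/6 = -1*105/2 = -105/2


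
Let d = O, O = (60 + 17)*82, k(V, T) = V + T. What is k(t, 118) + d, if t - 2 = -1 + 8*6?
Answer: 6481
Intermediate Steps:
t = 49 (t = 2 + (-1 + 8*6) = 2 + (-1 + 48) = 2 + 47 = 49)
k(V, T) = T + V
O = 6314 (O = 77*82 = 6314)
d = 6314
k(t, 118) + d = (118 + 49) + 6314 = 167 + 6314 = 6481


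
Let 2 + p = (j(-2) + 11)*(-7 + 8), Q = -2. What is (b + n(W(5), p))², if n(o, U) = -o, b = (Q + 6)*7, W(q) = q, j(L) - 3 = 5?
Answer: 529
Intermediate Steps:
j(L) = 8 (j(L) = 3 + 5 = 8)
p = 17 (p = -2 + (8 + 11)*(-7 + 8) = -2 + 19*1 = -2 + 19 = 17)
b = 28 (b = (-2 + 6)*7 = 4*7 = 28)
(b + n(W(5), p))² = (28 - 1*5)² = (28 - 5)² = 23² = 529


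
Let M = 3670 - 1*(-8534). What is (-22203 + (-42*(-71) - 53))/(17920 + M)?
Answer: -9637/15062 ≈ -0.63982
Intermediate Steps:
M = 12204 (M = 3670 + 8534 = 12204)
(-22203 + (-42*(-71) - 53))/(17920 + M) = (-22203 + (-42*(-71) - 53))/(17920 + 12204) = (-22203 + (2982 - 53))/30124 = (-22203 + 2929)*(1/30124) = -19274*1/30124 = -9637/15062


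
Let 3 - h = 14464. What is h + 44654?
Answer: 30193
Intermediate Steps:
h = -14461 (h = 3 - 1*14464 = 3 - 14464 = -14461)
h + 44654 = -14461 + 44654 = 30193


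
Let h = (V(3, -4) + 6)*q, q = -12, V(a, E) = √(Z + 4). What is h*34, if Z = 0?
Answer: -3264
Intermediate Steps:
V(a, E) = 2 (V(a, E) = √(0 + 4) = √4 = 2)
h = -96 (h = (2 + 6)*(-12) = 8*(-12) = -96)
h*34 = -96*34 = -3264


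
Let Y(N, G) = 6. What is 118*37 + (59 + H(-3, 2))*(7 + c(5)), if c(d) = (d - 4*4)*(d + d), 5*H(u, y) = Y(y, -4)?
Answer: -9173/5 ≈ -1834.6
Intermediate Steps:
H(u, y) = 6/5 (H(u, y) = (1/5)*6 = 6/5)
c(d) = 2*d*(-16 + d) (c(d) = (d - 16)*(2*d) = (-16 + d)*(2*d) = 2*d*(-16 + d))
118*37 + (59 + H(-3, 2))*(7 + c(5)) = 118*37 + (59 + 6/5)*(7 + 2*5*(-16 + 5)) = 4366 + 301*(7 + 2*5*(-11))/5 = 4366 + 301*(7 - 110)/5 = 4366 + (301/5)*(-103) = 4366 - 31003/5 = -9173/5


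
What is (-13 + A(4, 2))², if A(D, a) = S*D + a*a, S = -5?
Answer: 841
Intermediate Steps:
A(D, a) = a² - 5*D (A(D, a) = -5*D + a*a = -5*D + a² = a² - 5*D)
(-13 + A(4, 2))² = (-13 + (2² - 5*4))² = (-13 + (4 - 20))² = (-13 - 16)² = (-29)² = 841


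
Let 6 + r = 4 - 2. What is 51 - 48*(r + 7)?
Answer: -93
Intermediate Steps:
r = -4 (r = -6 + (4 - 2) = -6 + 2 = -4)
51 - 48*(r + 7) = 51 - 48*(-4 + 7) = 51 - 48*3 = 51 - 12*12 = 51 - 144 = -93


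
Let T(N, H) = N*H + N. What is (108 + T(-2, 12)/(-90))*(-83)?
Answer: -404459/45 ≈ -8988.0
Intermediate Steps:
T(N, H) = N + H*N (T(N, H) = H*N + N = N + H*N)
(108 + T(-2, 12)/(-90))*(-83) = (108 - 2*(1 + 12)/(-90))*(-83) = (108 - 2*13*(-1/90))*(-83) = (108 - 26*(-1/90))*(-83) = (108 + 13/45)*(-83) = (4873/45)*(-83) = -404459/45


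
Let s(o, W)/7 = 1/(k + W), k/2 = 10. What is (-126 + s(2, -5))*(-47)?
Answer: 88501/15 ≈ 5900.1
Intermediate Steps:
k = 20 (k = 2*10 = 20)
s(o, W) = 7/(20 + W)
(-126 + s(2, -5))*(-47) = (-126 + 7/(20 - 5))*(-47) = (-126 + 7/15)*(-47) = -1883/15*(-47) = 88501/15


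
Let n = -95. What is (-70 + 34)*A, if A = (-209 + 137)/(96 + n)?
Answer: 2592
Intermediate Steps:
A = -72 (A = (-209 + 137)/(96 - 95) = -72/1 = -72*1 = -72)
(-70 + 34)*A = (-70 + 34)*(-72) = -36*(-72) = 2592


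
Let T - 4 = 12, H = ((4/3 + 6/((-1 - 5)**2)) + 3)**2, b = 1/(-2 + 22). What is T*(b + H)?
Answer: 1624/5 ≈ 324.80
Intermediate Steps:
b = 1/20 ≈ 0.050000
H = 81/4 (H = ((4*(1/3) + 6/((-6)**2)) + 3)**2 = ((4/3 + 6/36) + 3)**2 = ((4/3 + 6*(1/36)) + 3)**2 = ((4/3 + 1/6) + 3)**2 = (3/2 + 3)**2 = (9/2)**2 = 81/4 ≈ 20.250)
T = 16 (T = 4 + 12 = 16)
T*(b + H) = 16*(1/20 + 81/4) = 16*(203/10) = 1624/5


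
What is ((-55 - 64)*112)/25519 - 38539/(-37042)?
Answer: 489780965/945274798 ≈ 0.51814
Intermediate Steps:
((-55 - 64)*112)/25519 - 38539/(-37042) = -119*112*(1/25519) - 38539*(-1/37042) = -13328*1/25519 + 38539/37042 = -13328/25519 + 38539/37042 = 489780965/945274798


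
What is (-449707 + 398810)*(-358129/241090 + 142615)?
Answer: -1749975885972237/241090 ≈ -7.2586e+9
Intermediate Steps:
(-449707 + 398810)*(-358129/241090 + 142615) = -50897*(-358129*1/241090 + 142615) = -50897*(-358129/241090 + 142615) = -50897*34382692221/241090 = -1749975885972237/241090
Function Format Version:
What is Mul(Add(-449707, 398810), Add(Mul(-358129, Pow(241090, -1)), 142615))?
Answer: Rational(-1749975885972237, 241090) ≈ -7.2586e+9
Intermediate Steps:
Mul(Add(-449707, 398810), Add(Mul(-358129, Pow(241090, -1)), 142615)) = Mul(-50897, Add(Mul(-358129, Rational(1, 241090)), 142615)) = Mul(-50897, Add(Rational(-358129, 241090), 142615)) = Mul(-50897, Rational(34382692221, 241090)) = Rational(-1749975885972237, 241090)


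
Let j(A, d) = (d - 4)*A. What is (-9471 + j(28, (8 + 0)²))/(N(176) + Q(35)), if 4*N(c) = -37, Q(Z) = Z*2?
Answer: -10388/81 ≈ -128.25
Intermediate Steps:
Q(Z) = 2*Z
N(c) = -37/4 (N(c) = (¼)*(-37) = -37/4)
j(A, d) = A*(-4 + d) (j(A, d) = (-4 + d)*A = A*(-4 + d))
(-9471 + j(28, (8 + 0)²))/(N(176) + Q(35)) = (-9471 + 28*(-4 + (8 + 0)²))/(-37/4 + 2*35) = (-9471 + 28*(-4 + 8²))/(-37/4 + 70) = (-9471 + 28*(-4 + 64))/(243/4) = (-9471 + 28*60)*(4/243) = (-9471 + 1680)*(4/243) = -7791*4/243 = -10388/81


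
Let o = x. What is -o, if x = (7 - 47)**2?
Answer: -1600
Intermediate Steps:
x = 1600 (x = (-40)**2 = 1600)
o = 1600
-o = -1*1600 = -1600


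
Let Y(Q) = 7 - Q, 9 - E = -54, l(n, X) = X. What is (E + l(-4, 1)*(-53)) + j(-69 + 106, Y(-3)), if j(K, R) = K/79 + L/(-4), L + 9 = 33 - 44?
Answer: 1222/79 ≈ 15.468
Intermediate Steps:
E = 63 (E = 9 - 1*(-54) = 9 + 54 = 63)
L = -20 (L = -9 + (33 - 44) = -9 - 11 = -20)
j(K, R) = 5 + K/79 (j(K, R) = K/79 - 20/(-4) = K*(1/79) - 20*(-¼) = K/79 + 5 = 5 + K/79)
(E + l(-4, 1)*(-53)) + j(-69 + 106, Y(-3)) = (63 + 1*(-53)) + (5 + (-69 + 106)/79) = (63 - 53) + (5 + (1/79)*37) = 10 + (5 + 37/79) = 10 + 432/79 = 1222/79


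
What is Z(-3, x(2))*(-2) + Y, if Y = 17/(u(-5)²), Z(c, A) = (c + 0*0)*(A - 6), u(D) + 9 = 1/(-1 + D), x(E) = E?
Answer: -71988/3025 ≈ -23.798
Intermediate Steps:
u(D) = -9 + 1/(-1 + D)
Z(c, A) = c*(-6 + A) (Z(c, A) = (c + 0)*(-6 + A) = c*(-6 + A))
Y = 612/3025 (Y = 17/(((10 - 9*(-5))/(-1 - 5))²) = 17/(((10 + 45)/(-6))²) = 17/((-⅙*55)²) = 17/((-55/6)²) = 17/(3025/36) = 17*(36/3025) = 612/3025 ≈ 0.20231)
Z(-3, x(2))*(-2) + Y = -3*(-6 + 2)*(-2) + 612/3025 = -3*(-4)*(-2) + 612/3025 = 12*(-2) + 612/3025 = -24 + 612/3025 = -71988/3025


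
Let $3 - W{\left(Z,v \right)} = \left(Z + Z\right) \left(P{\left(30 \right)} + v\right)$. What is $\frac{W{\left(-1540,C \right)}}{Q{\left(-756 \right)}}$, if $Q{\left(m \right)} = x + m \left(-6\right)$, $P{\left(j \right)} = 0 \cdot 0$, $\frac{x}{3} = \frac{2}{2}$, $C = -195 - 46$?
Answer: $- \frac{742277}{4539} \approx -163.53$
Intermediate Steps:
$C = -241$ ($C = -195 - 46 = -241$)
$x = 3$ ($x = 3 \cdot \frac{2}{2} = 3 \cdot 2 \cdot \frac{1}{2} = 3 \cdot 1 = 3$)
$P{\left(j \right)} = 0$
$Q{\left(m \right)} = 3 - 6 m$ ($Q{\left(m \right)} = 3 + m \left(-6\right) = 3 - 6 m$)
$W{\left(Z,v \right)} = 3 - 2 Z v$ ($W{\left(Z,v \right)} = 3 - \left(Z + Z\right) \left(0 + v\right) = 3 - 2 Z v$)
$\frac{W{\left(-1540,C \right)}}{Q{\left(-756 \right)}} = \frac{3 - \left(-3080\right) \left(-241\right)}{3 - -4536} = \frac{3 - 742280}{3 + 4536} = - \frac{742277}{4539}$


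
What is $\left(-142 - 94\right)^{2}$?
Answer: $55696$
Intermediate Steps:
$\left(-142 - 94\right)^{2} = \left(-236\right)^{2} = 55696$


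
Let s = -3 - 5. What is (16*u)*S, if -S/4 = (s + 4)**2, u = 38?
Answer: -38912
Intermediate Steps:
s = -8
S = -64 (S = -4*(-8 + 4)**2 = -4*(-4)**2 = -4*16 = -64)
(16*u)*S = (16*38)*(-64) = 608*(-64) = -38912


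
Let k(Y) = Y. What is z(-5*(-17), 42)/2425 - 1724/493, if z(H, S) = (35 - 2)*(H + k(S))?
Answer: -2114537/1195525 ≈ -1.7687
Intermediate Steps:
z(H, S) = 33*H + 33*S (z(H, S) = (35 - 2)*(H + S) = 33*(H + S) = 33*H + 33*S)
z(-5*(-17), 42)/2425 - 1724/493 = (33*(-5*(-17)) + 33*42)/2425 - 1724/493 = (33*85 + 1386)*(1/2425) - 1724*1/493 = (2805 + 1386)*(1/2425) - 1724/493 = 4191*(1/2425) - 1724/493 = 4191/2425 - 1724/493 = -2114537/1195525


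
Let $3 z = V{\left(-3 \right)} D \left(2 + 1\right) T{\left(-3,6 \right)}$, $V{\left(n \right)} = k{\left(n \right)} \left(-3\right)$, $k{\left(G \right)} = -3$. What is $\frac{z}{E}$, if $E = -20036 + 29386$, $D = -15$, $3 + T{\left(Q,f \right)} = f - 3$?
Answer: $0$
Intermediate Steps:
$T{\left(Q,f \right)} = -6 + f$ ($T{\left(Q,f \right)} = -3 + \left(f - 3\right) = -3 + \left(-3 + f\right) = -6 + f$)
$V{\left(n \right)} = 9$ ($V{\left(n \right)} = \left(-3\right) \left(-3\right) = 9$)
$E = 9350$
$z = 0$ ($z = \frac{9 \left(-15\right) \left(2 + 1\right) \left(-6 + 6\right)}{3} = \frac{\left(-135\right) 3 \cdot 0}{3} = \frac{\left(-135\right) 0}{3} = \frac{1}{3} \cdot 0 = 0$)
$\frac{z}{E} = \frac{0}{9350} = 0 \cdot \frac{1}{9350} = 0$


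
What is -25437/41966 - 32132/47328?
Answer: -11001439/8561064 ≈ -1.2851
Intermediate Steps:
-25437/41966 - 32132/47328 = -25437*1/41966 - 32132*1/47328 = -25437/41966 - 277/408 = -11001439/8561064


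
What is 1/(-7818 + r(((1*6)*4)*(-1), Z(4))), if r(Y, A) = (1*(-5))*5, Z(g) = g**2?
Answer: -1/7843 ≈ -0.00012750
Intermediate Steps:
r(Y, A) = -25 (r(Y, A) = -5*5 = -25)
1/(-7818 + r(((1*6)*4)*(-1), Z(4))) = 1/(-7818 - 25) = 1/(-7843) = -1/7843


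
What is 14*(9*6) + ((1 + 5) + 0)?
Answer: 762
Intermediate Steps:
14*(9*6) + ((1 + 5) + 0) = 14*54 + (6 + 0) = 756 + 6 = 762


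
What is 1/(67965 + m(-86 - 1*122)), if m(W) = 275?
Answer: 1/68240 ≈ 1.4654e-5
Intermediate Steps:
1/(67965 + m(-86 - 1*122)) = 1/(67965 + 275) = 1/68240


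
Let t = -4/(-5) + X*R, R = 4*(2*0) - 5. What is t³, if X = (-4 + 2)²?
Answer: -884736/125 ≈ -7077.9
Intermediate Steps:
R = -5 (R = 4*0 - 5 = 0 - 5 = -5)
X = 4 (X = (-2)² = 4)
t = -96/5 (t = -4/(-5) + 4*(-5) = -4*(-⅕) - 20 = ⅘ - 20 = -96/5 ≈ -19.200)
t³ = (-96/5)³ = -884736/125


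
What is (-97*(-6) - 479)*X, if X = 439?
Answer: 45217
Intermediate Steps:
(-97*(-6) - 479)*X = (-97*(-6) - 479)*439 = (582 - 479)*439 = 103*439 = 45217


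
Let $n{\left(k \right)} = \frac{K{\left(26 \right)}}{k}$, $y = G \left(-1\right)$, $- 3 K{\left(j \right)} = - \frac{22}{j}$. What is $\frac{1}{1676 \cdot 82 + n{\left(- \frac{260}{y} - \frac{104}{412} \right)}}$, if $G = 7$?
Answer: $\frac{94302}{12960113185} \approx 7.2763 \cdot 10^{-6}$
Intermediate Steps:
$K{\left(j \right)} = \frac{22}{3 j}$ ($K{\left(j \right)} = - \frac{\left(-22\right) \frac{1}{j}}{3} = \frac{22}{3 j}$)
$y = -7$ ($y = 7 \left(-1\right) = -7$)
$n{\left(k \right)} = \frac{11}{39 k}$ ($n{\left(k \right)} = \frac{\frac{22}{3} \cdot \frac{1}{26}}{k} = \frac{11}{39 k}$)
$\frac{1}{1676 \cdot 82 + n{\left(- \frac{260}{y} - \frac{104}{412} \right)}} = \frac{1}{1676 \cdot 82 + \frac{11}{39 \left(- \frac{260}{-7} - \frac{104}{412}\right)}} = \frac{1}{137432 + \frac{11}{39 \left(\left(-260\right) \left(- \frac{1}{7}\right) - \frac{26}{103}\right)}} = \frac{1}{137432 + \frac{11}{39 \left(\frac{260}{7} - \frac{26}{103}\right)}} = \frac{1}{137432 + \frac{11}{39 \cdot \frac{26598}{721}}} = \frac{1}{137432 + \frac{11}{39} \cdot \frac{721}{26598}} = \frac{1}{137432 + \frac{721}{94302}} = \frac{1}{\frac{12960113185}{94302}} = \frac{94302}{12960113185}$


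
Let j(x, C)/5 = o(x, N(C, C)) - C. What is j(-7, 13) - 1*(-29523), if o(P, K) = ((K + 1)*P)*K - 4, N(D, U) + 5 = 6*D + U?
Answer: -232432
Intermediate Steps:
N(D, U) = -5 + U + 6*D (N(D, U) = -5 + (6*D + U) = -5 + (U + 6*D) = -5 + U + 6*D)
o(P, K) = -4 + K*P*(1 + K) (o(P, K) = ((1 + K)*P)*K - 4 = (P*(1 + K))*K - 4 = K*P*(1 + K) - 4 = -4 + K*P*(1 + K))
j(x, C) = -20 - 5*C + 5*x*(-5 + 7*C)**2 + 5*x*(-5 + 7*C) (j(x, C) = 5*((-4 + (-5 + C + 6*C)*x + x*(-5 + C + 6*C)**2) - C) = 5*((-4 + (-5 + 7*C)*x + x*(-5 + 7*C)**2) - C) = 5*((-4 + x*(-5 + 7*C) + x*(-5 + 7*C)**2) - C) = 5*((-4 + x*(-5 + 7*C)**2 + x*(-5 + 7*C)) - C) = 5*(-4 - C + x*(-5 + 7*C)**2 + x*(-5 + 7*C)) = -20 - 5*C + 5*x*(-5 + 7*C)**2 + 5*x*(-5 + 7*C))
j(-7, 13) - 1*(-29523) = (-20 - 5*13 + 5*(-7)*(-5 + 7*13)**2 + 5*(-7)*(-5 + 7*13)) - 1*(-29523) = (-20 - 65 + 5*(-7)*(-5 + 91)**2 + 5*(-7)*(-5 + 91)) + 29523 = (-20 - 65 + 5*(-7)*86**2 + 5*(-7)*86) + 29523 = (-20 - 65 + 5*(-7)*7396 - 3010) + 29523 = (-20 - 65 - 258860 - 3010) + 29523 = -261955 + 29523 = -232432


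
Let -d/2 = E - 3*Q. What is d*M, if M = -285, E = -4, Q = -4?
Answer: 4560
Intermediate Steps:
d = -16 (d = -2*(-4 - 3*(-4)) = -2*(-4 + 12) = -2*8 = -16)
d*M = -16*(-285) = 4560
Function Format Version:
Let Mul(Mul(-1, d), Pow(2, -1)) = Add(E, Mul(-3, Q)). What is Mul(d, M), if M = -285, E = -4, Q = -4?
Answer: 4560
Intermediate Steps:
d = -16 (d = Mul(-2, Add(-4, Mul(-3, -4))) = Mul(-2, Add(-4, 12)) = Mul(-2, 8) = -16)
Mul(d, M) = Mul(-16, -285) = 4560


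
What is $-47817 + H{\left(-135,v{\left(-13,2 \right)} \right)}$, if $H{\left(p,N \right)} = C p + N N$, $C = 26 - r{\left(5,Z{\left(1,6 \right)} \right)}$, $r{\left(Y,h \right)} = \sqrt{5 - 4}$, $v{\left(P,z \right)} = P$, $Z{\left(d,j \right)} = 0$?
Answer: $-51023$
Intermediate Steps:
$r{\left(Y,h \right)} = 1$ ($r{\left(Y,h \right)} = \sqrt{1} = 1$)
$C = 25$ ($C = 26 - 1 = 25$)
$H{\left(p,N \right)} = N^{2} + 25 p$ ($H{\left(p,N \right)} = 25 p + N N = 25 p + N^{2} = N^{2} + 25 p$)
$-47817 + H{\left(-135,v{\left(-13,2 \right)} \right)} = -47817 + \left(\left(-13\right)^{2} + 25 \left(-135\right)\right) = -47817 + \left(169 - 3375\right) = -47817 - 3206 = -51023$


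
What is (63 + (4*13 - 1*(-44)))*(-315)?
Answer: -50085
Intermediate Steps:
(63 + (4*13 - 1*(-44)))*(-315) = (63 + (52 + 44))*(-315) = (63 + 96)*(-315) = 159*(-315) = -50085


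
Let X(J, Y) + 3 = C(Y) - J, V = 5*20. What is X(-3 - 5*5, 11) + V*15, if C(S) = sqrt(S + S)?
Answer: 1525 + sqrt(22) ≈ 1529.7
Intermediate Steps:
C(S) = sqrt(2)*sqrt(S) (C(S) = sqrt(2*S) = sqrt(2)*sqrt(S))
V = 100
X(J, Y) = -3 - J + sqrt(2)*sqrt(Y) (X(J, Y) = -3 + (sqrt(2)*sqrt(Y) - J) = -3 + (-J + sqrt(2)*sqrt(Y)) = -3 - J + sqrt(2)*sqrt(Y))
X(-3 - 5*5, 11) + V*15 = (-3 - (-3 - 5*5) + sqrt(2)*sqrt(11)) + 100*15 = (-3 - (-3 - 25) + sqrt(22)) + 1500 = (-3 - 1*(-28) + sqrt(22)) + 1500 = (-3 + 28 + sqrt(22)) + 1500 = (25 + sqrt(22)) + 1500 = 1525 + sqrt(22)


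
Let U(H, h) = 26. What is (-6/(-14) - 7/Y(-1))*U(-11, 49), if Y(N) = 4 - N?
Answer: -884/35 ≈ -25.257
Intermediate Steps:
(-6/(-14) - 7/Y(-1))*U(-11, 49) = (-6/(-14) - 7/(4 - 1*(-1)))*26 = (-6*(-1/14) - 7/(4 + 1))*26 = (3/7 - 7/5)*26 = -34/35*26 = -884/35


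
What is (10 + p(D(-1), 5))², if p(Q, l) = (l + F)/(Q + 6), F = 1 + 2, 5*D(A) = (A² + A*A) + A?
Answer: 122500/961 ≈ 127.47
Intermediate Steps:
D(A) = A/5 + 2*A²/5 (D(A) = ((A² + A*A) + A)/5 = ((A² + A²) + A)/5 = (2*A² + A)/5 = (A + 2*A²)/5 = A/5 + 2*A²/5)
F = 3
p(Q, l) = (3 + l)/(6 + Q) (p(Q, l) = (l + 3)/(Q + 6) = (3 + l)/(6 + Q))
(10 + p(D(-1), 5))² = (10 + (3 + 5)/(6 + (⅕)*(-1)*(1 + 2*(-1))))² = (10 + 8/(6 + (⅕)*(-1)*(1 - 2)))² = (10 + 8/(6 + (⅕)*(-1)*(-1)))² = (10 + 8/(6 + ⅕))² = (10 + 8/(31/5))² = (10 + (5/31)*8)² = (10 + 40/31)² = (350/31)² = 122500/961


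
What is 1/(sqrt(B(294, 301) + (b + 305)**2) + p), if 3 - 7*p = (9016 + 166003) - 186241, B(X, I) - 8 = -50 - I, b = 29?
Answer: 78575/120551188 - 441*sqrt(1373)/120551188 ≈ 0.00051625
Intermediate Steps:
B(X, I) = -42 - I (B(X, I) = 8 + (-50 - I) = -42 - I)
p = 11225/7 (p = 3/7 - ((9016 + 166003) - 186241)/7 = 3/7 - (175019 - 186241)/7 = 3/7 - 1/7*(-11222) = 3/7 + 11222/7 = 11225/7 ≈ 1603.6)
1/(sqrt(B(294, 301) + (b + 305)**2) + p) = 1/(sqrt((-42 - 1*301) + (29 + 305)**2) + 11225/7) = 1/(sqrt((-42 - 301) + 334**2) + 11225/7) = 1/(sqrt(-343 + 111556) + 11225/7) = 1/(sqrt(111213) + 11225/7) = 1/(9*sqrt(1373) + 11225/7) = 1/(11225/7 + 9*sqrt(1373))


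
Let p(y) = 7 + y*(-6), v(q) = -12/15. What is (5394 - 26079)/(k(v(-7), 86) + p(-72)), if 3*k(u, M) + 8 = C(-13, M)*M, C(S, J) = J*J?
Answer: -4137/42491 ≈ -0.097362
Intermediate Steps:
v(q) = -⅘ (v(q) = -12*1/15 = -⅘)
C(S, J) = J²
p(y) = 7 - 6*y
k(u, M) = -8/3 + M³/3 (k(u, M) = -8/3 + (M²*M)/3 = -8/3 + M³/3)
(5394 - 26079)/(k(v(-7), 86) + p(-72)) = (5394 - 26079)/((-8/3 + (⅓)*86³) + (7 - 6*(-72))) = -20685/((-8/3 + (⅓)*636056) + (7 + 432)) = -20685/((-8/3 + 636056/3) + 439) = -20685/(212016 + 439) = -20685/212455 = -20685*1/212455 = -4137/42491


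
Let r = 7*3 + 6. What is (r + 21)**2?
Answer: 2304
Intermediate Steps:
r = 27 (r = 21 + 6 = 27)
(r + 21)**2 = (27 + 21)**2 = 48**2 = 2304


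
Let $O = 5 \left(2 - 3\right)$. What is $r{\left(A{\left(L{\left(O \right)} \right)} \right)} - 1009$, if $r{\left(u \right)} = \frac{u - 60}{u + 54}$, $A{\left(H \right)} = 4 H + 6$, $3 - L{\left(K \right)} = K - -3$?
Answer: $- \frac{40377}{40} \approx -1009.4$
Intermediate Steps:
$O = -5$ ($O = 5 \left(-1\right) = -5$)
$L{\left(K \right)} = - K$ ($L{\left(K \right)} = 3 - \left(K - -3\right) = 3 - \left(K + 3\right) = 3 - \left(3 + K\right) = - K$)
$A{\left(H \right)} = 6 + 4 H$
$r{\left(u \right)} = \frac{-60 + u}{54 + u}$
$r{\left(A{\left(L{\left(O \right)} \right)} \right)} - 1009 = \frac{-60 + \left(6 + 4 \left(\left(-1\right) \left(-5\right)\right)\right)}{54 + \left(6 + 4 \left(\left(-1\right) \left(-5\right)\right)\right)} - 1009 = \frac{-60 + \left(6 + 4 \cdot 5\right)}{54 + \left(6 + 4 \cdot 5\right)} - 1009 = \frac{-60 + \left(6 + 20\right)}{54 + \left(6 + 20\right)} - 1009 = \frac{-60 + 26}{54 + 26} - 1009 = \frac{1}{80} \left(-34\right) - 1009 = - \frac{17}{40} - 1009 = - \frac{40377}{40}$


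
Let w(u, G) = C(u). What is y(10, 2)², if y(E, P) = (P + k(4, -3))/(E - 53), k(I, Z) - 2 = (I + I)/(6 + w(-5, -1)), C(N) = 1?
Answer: 1296/90601 ≈ 0.014304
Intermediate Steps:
w(u, G) = 1
k(I, Z) = 2 + 2*I/7 (k(I, Z) = 2 + (I + I)/(6 + 1) = 2 + (2*I)/7 = 2 + (2*I)*(⅐) = 2 + 2*I/7)
y(E, P) = (22/7 + P)/(-53 + E) (y(E, P) = (P + (2 + (2/7)*4))/(E - 53) = (P + (2 + 8/7))/(-53 + E) = (P + 22/7)/(-53 + E) = (22/7 + P)/(-53 + E))
y(10, 2)² = ((22/7 + 2)/(-53 + 10))² = ((36/7)/(-43))² = (-1/43*36/7)² = (-36/301)² = 1296/90601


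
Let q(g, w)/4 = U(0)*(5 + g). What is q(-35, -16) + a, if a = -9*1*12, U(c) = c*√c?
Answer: -108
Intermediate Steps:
U(c) = c^(3/2)
q(g, w) = 0 (q(g, w) = 4*(0^(3/2)*(5 + g)) = 4*(0*(5 + g)) = 4*0 = 0)
a = -108 (a = -9*12 = -108)
q(-35, -16) + a = 0 - 108 = -108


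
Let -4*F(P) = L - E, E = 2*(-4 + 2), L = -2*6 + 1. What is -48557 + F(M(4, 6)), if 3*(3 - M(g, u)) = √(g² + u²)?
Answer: -194221/4 ≈ -48555.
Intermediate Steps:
M(g, u) = 3 - √(g² + u²)/3
L = -11 (L = -12 + 1 = -11)
E = -4 (E = 2*(-2) = -4)
F(P) = 7/4 (F(P) = -(-11 - 1*(-4))/4 = -(-11 + 4)/4 = -¼*(-7) = 7/4)
-48557 + F(M(4, 6)) = -48557 + 7/4 = -194221/4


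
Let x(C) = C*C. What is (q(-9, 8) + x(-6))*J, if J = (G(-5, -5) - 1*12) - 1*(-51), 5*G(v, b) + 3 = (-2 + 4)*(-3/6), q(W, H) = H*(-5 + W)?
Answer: -14516/5 ≈ -2903.2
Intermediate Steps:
x(C) = C**2
G(v, b) = -4/5 (G(v, b) = -3/5 + ((-2 + 4)*(-3/6))/5 = -3/5 + (2*(-3*1/6))/5 = -3/5 + (2*(-1/2))/5 = -3/5 + (1/5)*(-1) = -3/5 - 1/5 = -4/5)
J = 191/5 (J = (-4/5 - 1*12) - 1*(-51) = (-4/5 - 12) + 51 = -64/5 + 51 = 191/5 ≈ 38.200)
(q(-9, 8) + x(-6))*J = (8*(-5 - 9) + (-6)**2)*(191/5) = (8*(-14) + 36)*(191/5) = (-112 + 36)*(191/5) = -76*191/5 = -14516/5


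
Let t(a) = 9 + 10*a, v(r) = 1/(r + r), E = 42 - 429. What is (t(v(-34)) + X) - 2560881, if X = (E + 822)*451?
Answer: -80399363/34 ≈ -2.3647e+6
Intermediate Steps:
E = -387
v(r) = 1/(2*r)
X = 196185 (X = (-387 + 822)*451 = 435*451 = 196185)
(t(v(-34)) + X) - 2560881 = ((9 + 10*((½)/(-34))) + 196185) - 2560881 = ((9 + 10*((½)*(-1/34))) + 196185) - 2560881 = ((9 + 10*(-1/68)) + 196185) - 2560881 = ((9 - 5/34) + 196185) - 2560881 = (301/34 + 196185) - 2560881 = 6670591/34 - 2560881 = -80399363/34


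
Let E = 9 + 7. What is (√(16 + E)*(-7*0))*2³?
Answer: 0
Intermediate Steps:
E = 16
(√(16 + E)*(-7*0))*2³ = (√(16 + 16)*(-7*0))*2³ = (√32*0)*8 = ((4*√2)*0)*8 = 0*8 = 0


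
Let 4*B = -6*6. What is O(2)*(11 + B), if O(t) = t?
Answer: 4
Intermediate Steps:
B = -9 (B = (-6*6)/4 = (¼)*(-36) = -9)
O(2)*(11 + B) = 2*(11 - 9) = 2*2 = 4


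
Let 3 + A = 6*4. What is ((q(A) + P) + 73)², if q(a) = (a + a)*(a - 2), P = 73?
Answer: 891136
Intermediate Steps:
A = 21 (A = -3 + 6*4 = -3 + 24 = 21)
q(a) = 2*a*(-2 + a) (q(a) = (2*a)*(-2 + a) = 2*a*(-2 + a))
((q(A) + P) + 73)² = ((2*21*(-2 + 21) + 73) + 73)² = ((2*21*19 + 73) + 73)² = ((798 + 73) + 73)² = (871 + 73)² = 944² = 891136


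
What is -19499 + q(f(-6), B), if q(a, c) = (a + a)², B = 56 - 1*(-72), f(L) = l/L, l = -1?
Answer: -175490/9 ≈ -19499.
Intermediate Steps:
f(L) = -1/L
B = 128 (B = 56 + 72 = 128)
q(a, c) = 4*a² (q(a, c) = (2*a)² = 4*a²)
-19499 + q(f(-6), B) = -19499 + 4*(-1/(-6))² = -19499 + 4*(-1*(-⅙))² = -19499 + 4*(⅙)² = -19499 + 4*(1/36) = -19499 + ⅑ = -175490/9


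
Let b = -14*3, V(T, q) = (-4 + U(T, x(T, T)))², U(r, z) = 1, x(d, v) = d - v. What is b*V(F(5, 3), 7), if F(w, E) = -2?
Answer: -378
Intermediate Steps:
V(T, q) = 9 (V(T, q) = (-4 + 1)² = (-3)² = 9)
b = -42
b*V(F(5, 3), 7) = -42*9 = -378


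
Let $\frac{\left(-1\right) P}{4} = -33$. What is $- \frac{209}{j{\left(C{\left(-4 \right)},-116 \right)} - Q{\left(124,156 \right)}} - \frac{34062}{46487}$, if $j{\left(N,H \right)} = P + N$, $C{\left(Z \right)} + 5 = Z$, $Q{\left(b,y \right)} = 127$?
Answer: $\frac{1368505}{26564} \approx 51.517$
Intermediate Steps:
$P = 132$ ($P = \left(-4\right) \left(-33\right) = 132$)
$C{\left(Z \right)} = -5 + Z$
$j{\left(N,H \right)} = 132 + N$
$- \frac{209}{j{\left(C{\left(-4 \right)},-116 \right)} - Q{\left(124,156 \right)}} - \frac{34062}{46487} = - \frac{209}{\left(132 - 9\right) - 127} - \frac{34062}{46487} = - \frac{209}{\left(132 - 9\right) - 127} - \frac{4866}{6641} = - \frac{209}{123 - 127} - \frac{4866}{6641} = - \frac{209}{-4} - \frac{4866}{6641} = \left(-209\right) \left(- \frac{1}{4}\right) - \frac{4866}{6641} = \frac{209}{4} - \frac{4866}{6641} = \frac{1368505}{26564}$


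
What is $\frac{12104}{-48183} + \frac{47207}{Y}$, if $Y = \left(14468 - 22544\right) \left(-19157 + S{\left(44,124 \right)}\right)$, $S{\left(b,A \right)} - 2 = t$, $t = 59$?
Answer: $- \frac{621465261301}{2476916113056} \approx -0.2509$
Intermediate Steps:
$S{\left(b,A \right)} = 61$ ($S{\left(b,A \right)} = 2 + 59 = 61$)
$Y = 154219296$ ($Y = \left(14468 - 22544\right) \left(-19157 + 61\right) = \left(-8076\right) \left(-19096\right) = 154219296$)
$\frac{12104}{-48183} + \frac{47207}{Y} = \frac{12104}{-48183} + \frac{47207}{154219296} = 12104 \left(- \frac{1}{48183}\right) + 47207 \cdot \frac{1}{154219296} = - \frac{12104}{48183} + \frac{47207}{154219296} = - \frac{621465261301}{2476916113056}$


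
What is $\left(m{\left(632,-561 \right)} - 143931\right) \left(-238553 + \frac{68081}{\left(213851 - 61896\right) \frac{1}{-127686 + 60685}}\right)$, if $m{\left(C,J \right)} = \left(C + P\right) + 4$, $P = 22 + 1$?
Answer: $\frac{5847047258033312}{151955} \approx 3.8479 \cdot 10^{10}$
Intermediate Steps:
$P = 23$
$m{\left(C,J \right)} = 27 + C$ ($m{\left(C,J \right)} = \left(C + 23\right) + 4 = \left(23 + C\right) + 4 = 27 + C$)
$\left(m{\left(632,-561 \right)} - 143931\right) \left(-238553 + \frac{68081}{\left(213851 - 61896\right) \frac{1}{-127686 + 60685}}\right) = \left(\left(27 + 632\right) - 143931\right) \left(-238553 + \frac{68081}{\left(213851 - 61896\right) \frac{1}{-127686 + 60685}}\right) = \left(659 - 143931\right) \left(-238553 + \frac{68081}{151955 \frac{1}{-67001}}\right) = - 143272 \left(-238553 + \frac{68081}{151955 \left(- \frac{1}{67001}\right)}\right) = - 143272 \left(-238553 + \frac{68081}{- \frac{151955}{67001}}\right) = - 143272 \left(-238553 + 68081 \left(- \frac{67001}{151955}\right)\right) = - 143272 \left(-238553 - \frac{4561495081}{151955}\right) = \left(-143272\right) \left(- \frac{40810816196}{151955}\right) = \frac{5847047258033312}{151955}$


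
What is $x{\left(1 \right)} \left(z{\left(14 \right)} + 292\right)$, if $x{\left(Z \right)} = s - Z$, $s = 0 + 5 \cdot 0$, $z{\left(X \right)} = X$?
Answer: $-306$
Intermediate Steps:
$s = 0$ ($s = 0 + 0 = 0$)
$x{\left(Z \right)} = - Z$ ($x{\left(Z \right)} = 0 - Z = - Z$)
$x{\left(1 \right)} \left(z{\left(14 \right)} + 292\right) = \left(-1\right) 1 \left(14 + 292\right) = \left(-1\right) 306 = -306$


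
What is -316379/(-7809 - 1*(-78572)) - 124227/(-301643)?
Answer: -12377547928/3049309087 ≈ -4.0591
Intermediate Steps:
-316379/(-7809 - 1*(-78572)) - 124227/(-301643) = -316379/(-7809 + 78572) - 124227*(-1/301643) = -316379/70763 + 124227/301643 = -316379*1/70763 + 124227/301643 = -45197/10109 + 124227/301643 = -12377547928/3049309087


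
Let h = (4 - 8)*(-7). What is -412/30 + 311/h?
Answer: -1103/420 ≈ -2.6262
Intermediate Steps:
h = 28 (h = -4*(-7) = 28)
-412/30 + 311/h = -412/30 + 311/28 = -412*1/30 + 311*(1/28) = -206/15 + 311/28 = -1103/420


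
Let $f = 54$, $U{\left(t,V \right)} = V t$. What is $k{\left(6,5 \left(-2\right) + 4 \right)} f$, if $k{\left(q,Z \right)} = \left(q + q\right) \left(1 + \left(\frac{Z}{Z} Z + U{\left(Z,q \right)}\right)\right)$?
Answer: $-26568$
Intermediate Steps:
$k{\left(q,Z \right)} = 2 q \left(1 + Z + Z q\right)$ ($k{\left(q,Z \right)} = \left(q + q\right) \left(1 + \left(\frac{Z}{Z} Z + q Z\right)\right) = 2 q \left(1 + \left(1 Z + Z q\right)\right) = 2 q \left(1 + \left(Z + Z q\right)\right) = 2 q \left(1 + Z + Z q\right)$)
$k{\left(6,5 \left(-2\right) + 4 \right)} f = 2 \cdot 6 \left(1 + \left(5 \left(-2\right) + 4\right) + \left(5 \left(-2\right) + 4\right) 6\right) 54 = 2 \cdot 6 \left(1 + \left(-10 + 4\right) + \left(-10 + 4\right) 6\right) 54 = 2 \cdot 6 \left(1 - 6 - 36\right) 54 = 2 \cdot 6 \left(-41\right) 54 = \left(-492\right) 54 = -26568$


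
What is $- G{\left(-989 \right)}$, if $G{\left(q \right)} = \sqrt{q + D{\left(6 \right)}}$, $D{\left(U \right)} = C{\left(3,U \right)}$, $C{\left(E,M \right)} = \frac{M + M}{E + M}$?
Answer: $- \frac{i \sqrt{8889}}{3} \approx - 31.427 i$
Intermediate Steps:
$C{\left(E,M \right)} = \frac{2 M}{E + M}$
$D{\left(U \right)} = \frac{2 U}{3 + U}$
$G{\left(q \right)} = \sqrt{\frac{4}{3} + q}$ ($G{\left(q \right)} = \sqrt{q + 2 \cdot 6 \frac{1}{3 + 6}} = \sqrt{q + 2 \cdot 6 \cdot \frac{1}{9}} = \sqrt{q + \frac{4}{3}} = \sqrt{\frac{4}{3} + q}$)
$- G{\left(-989 \right)} = - \frac{\sqrt{12 + 9 \left(-989\right)}}{3} = - \frac{\sqrt{12 - 8901}}{3} = - \frac{\sqrt{-8889}}{3} = - \frac{i \sqrt{8889}}{3}$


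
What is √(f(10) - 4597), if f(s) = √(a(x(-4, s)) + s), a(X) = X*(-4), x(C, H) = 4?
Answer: √(-4597 + I*√6) ≈ 0.0181 + 67.801*I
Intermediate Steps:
a(X) = -4*X
f(s) = √(-16 + s) (f(s) = √(-4*4 + s) = √(-16 + s))
√(f(10) - 4597) = √(√(-16 + 10) - 4597) = √(√(-6) - 4597) = √(I*√6 - 4597) = √(-4597 + I*√6)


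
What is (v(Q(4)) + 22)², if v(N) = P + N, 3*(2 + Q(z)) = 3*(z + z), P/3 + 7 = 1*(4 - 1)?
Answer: 256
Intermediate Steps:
P = -12 (P = -21 + 3*(1*(4 - 1)) = -21 + 3*(1*3) = -21 + 3*3 = -21 + 9 = -12)
Q(z) = -2 + 2*z (Q(z) = -2 + (3*(z + z))/3 = -2 + (3*(2*z))/3 = -2 + (6*z)/3 = -2 + 2*z)
v(N) = -12 + N
(v(Q(4)) + 22)² = ((-12 + (-2 + 2*4)) + 22)² = ((-12 + (-2 + 8)) + 22)² = ((-12 + 6) + 22)² = (-6 + 22)² = 16² = 256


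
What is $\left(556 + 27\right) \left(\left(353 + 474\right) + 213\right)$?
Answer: $606320$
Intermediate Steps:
$\left(556 + 27\right) \left(\left(353 + 474\right) + 213\right) = 583 \left(827 + 213\right) = 583 \cdot 1040 = 606320$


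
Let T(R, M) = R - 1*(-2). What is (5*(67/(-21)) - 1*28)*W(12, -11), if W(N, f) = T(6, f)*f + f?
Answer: 30459/7 ≈ 4351.3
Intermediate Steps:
T(R, M) = 2 + R (T(R, M) = R + 2 = 2 + R)
W(N, f) = 9*f (W(N, f) = (2 + 6)*f + f = 8*f + f = 9*f)
(5*(67/(-21)) - 1*28)*W(12, -11) = (5*(67/(-21)) - 1*28)*(9*(-11)) = (5*(67*(-1/21)) - 28)*(-99) = (5*(-67/21) - 28)*(-99) = (-335/21 - 28)*(-99) = -923/21*(-99) = 30459/7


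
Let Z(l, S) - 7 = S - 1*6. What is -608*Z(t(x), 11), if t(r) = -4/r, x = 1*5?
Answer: -7296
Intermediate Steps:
x = 5
Z(l, S) = 1 + S (Z(l, S) = 7 + (S - 1*6) = 7 + (S - 6) = 7 + (-6 + S) = 1 + S)
-608*Z(t(x), 11) = -608*(1 + 11) = -608*12 = -7296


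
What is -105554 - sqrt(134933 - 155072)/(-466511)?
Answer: -105554 + 7*I*sqrt(411)/466511 ≈ -1.0555e+5 + 0.0003042*I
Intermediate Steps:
-105554 - sqrt(134933 - 155072)/(-466511) = -105554 - sqrt(-20139)*(-1)/466511 = -105554 - 7*I*sqrt(411)*(-1)/466511 = -105554 - (-7)*I*sqrt(411)/466511 = -105554 + 7*I*sqrt(411)/466511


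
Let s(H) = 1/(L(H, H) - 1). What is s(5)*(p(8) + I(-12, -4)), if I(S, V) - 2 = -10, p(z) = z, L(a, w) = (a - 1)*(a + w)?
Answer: 0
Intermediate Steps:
L(a, w) = (-1 + a)*(a + w)
I(S, V) = -8 (I(S, V) = 2 - 10 = -8)
s(H) = 1/(-1 - 2*H + 2*H²) (s(H) = 1/((H² - H - H + H*H) - 1) = 1/((H² - H - H + H²) - 1) = 1/((-2*H + 2*H²) - 1) = 1/(-1 - 2*H + 2*H²))
s(5)*(p(8) + I(-12, -4)) = (8 - 8)/(-1 - 2*5 + 2*5²) = 0/(-1 - 10 + 2*25) = 0/(-1 - 10 + 50) = 0/39 = (1/39)*0 = 0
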